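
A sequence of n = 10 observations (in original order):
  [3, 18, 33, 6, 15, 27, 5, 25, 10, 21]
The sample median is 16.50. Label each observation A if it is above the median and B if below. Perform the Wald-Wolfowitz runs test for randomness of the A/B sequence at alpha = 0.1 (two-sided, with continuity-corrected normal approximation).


Step 1: Compute median = 16.50; label A = above, B = below.
Labels in order: BAABBABABA  (n_A = 5, n_B = 5)
Step 2: Count runs R = 8.
Step 3: Under H0 (random ordering), E[R] = 2*n_A*n_B/(n_A+n_B) + 1 = 2*5*5/10 + 1 = 6.0000.
        Var[R] = 2*n_A*n_B*(2*n_A*n_B - n_A - n_B) / ((n_A+n_B)^2 * (n_A+n_B-1)) = 2000/900 = 2.2222.
        SD[R] = 1.4907.
Step 4: Continuity-corrected z = (R - 0.5 - E[R]) / SD[R] = (8 - 0.5 - 6.0000) / 1.4907 = 1.0062.
Step 5: Two-sided p-value via normal approximation = 2*(1 - Phi(|z|)) = 0.314305.
Step 6: alpha = 0.1. fail to reject H0.

R = 8, z = 1.0062, p = 0.314305, fail to reject H0.


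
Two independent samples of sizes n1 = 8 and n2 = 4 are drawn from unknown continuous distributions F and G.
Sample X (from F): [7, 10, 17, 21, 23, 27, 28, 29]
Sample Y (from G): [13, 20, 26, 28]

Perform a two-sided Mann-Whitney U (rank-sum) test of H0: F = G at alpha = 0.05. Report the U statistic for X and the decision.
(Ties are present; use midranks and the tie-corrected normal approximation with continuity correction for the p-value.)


Step 1: Combine and sort all 12 observations; assign midranks.
sorted (value, group): (7,X), (10,X), (13,Y), (17,X), (20,Y), (21,X), (23,X), (26,Y), (27,X), (28,X), (28,Y), (29,X)
ranks: 7->1, 10->2, 13->3, 17->4, 20->5, 21->6, 23->7, 26->8, 27->9, 28->10.5, 28->10.5, 29->12
Step 2: Rank sum for X: R1 = 1 + 2 + 4 + 6 + 7 + 9 + 10.5 + 12 = 51.5.
Step 3: U_X = R1 - n1(n1+1)/2 = 51.5 - 8*9/2 = 51.5 - 36 = 15.5.
       U_Y = n1*n2 - U_X = 32 - 15.5 = 16.5.
Step 4: Ties are present, so use the tie-corrected normal approximation (with continuity correction) for the p-value.
Step 5: p-value = 1.000000; compare to alpha = 0.05. fail to reject H0.

U_X = 15.5, p = 1.000000, fail to reject H0 at alpha = 0.05.


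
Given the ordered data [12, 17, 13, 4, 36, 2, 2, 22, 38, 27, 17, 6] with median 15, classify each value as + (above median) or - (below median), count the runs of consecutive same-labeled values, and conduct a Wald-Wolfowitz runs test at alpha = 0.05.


Step 1: Compute median = 15; label A = above, B = below.
Labels in order: BABBABBAAAAB  (n_A = 6, n_B = 6)
Step 2: Count runs R = 7.
Step 3: Under H0 (random ordering), E[R] = 2*n_A*n_B/(n_A+n_B) + 1 = 2*6*6/12 + 1 = 7.0000.
        Var[R] = 2*n_A*n_B*(2*n_A*n_B - n_A - n_B) / ((n_A+n_B)^2 * (n_A+n_B-1)) = 4320/1584 = 2.7273.
        SD[R] = 1.6514.
Step 4: R = E[R], so z = 0 with no continuity correction.
Step 5: Two-sided p-value via normal approximation = 2*(1 - Phi(|z|)) = 1.000000.
Step 6: alpha = 0.05. fail to reject H0.

R = 7, z = 0.0000, p = 1.000000, fail to reject H0.


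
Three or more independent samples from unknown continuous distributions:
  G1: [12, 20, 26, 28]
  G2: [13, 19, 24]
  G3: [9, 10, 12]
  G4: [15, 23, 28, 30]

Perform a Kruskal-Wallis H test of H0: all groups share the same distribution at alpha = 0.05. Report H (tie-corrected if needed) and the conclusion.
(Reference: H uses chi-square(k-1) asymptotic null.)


Step 1: Combine all N = 14 observations and assign midranks.
sorted (value, group, rank): (9,G3,1), (10,G3,2), (12,G1,3.5), (12,G3,3.5), (13,G2,5), (15,G4,6), (19,G2,7), (20,G1,8), (23,G4,9), (24,G2,10), (26,G1,11), (28,G1,12.5), (28,G4,12.5), (30,G4,14)
Step 2: Sum ranks within each group.
R_1 = 35 (n_1 = 4)
R_2 = 22 (n_2 = 3)
R_3 = 6.5 (n_3 = 3)
R_4 = 41.5 (n_4 = 4)
Step 3: H = 12/(N(N+1)) * sum(R_i^2/n_i) - 3(N+1)
     = 12/(14*15) * (35^2/4 + 22^2/3 + 6.5^2/3 + 41.5^2/4) - 3*15
     = 0.057143 * 912.229 - 45
     = 7.127381.
Step 4: Ties present; correction factor C = 1 - 12/(14^3 - 14) = 0.995604. Corrected H = 7.127381 / 0.995604 = 7.158848.
Step 5: Under H0, H ~ chi^2(3); p-value = 0.067003.
Step 6: alpha = 0.05. fail to reject H0.

H = 7.1588, df = 3, p = 0.067003, fail to reject H0.


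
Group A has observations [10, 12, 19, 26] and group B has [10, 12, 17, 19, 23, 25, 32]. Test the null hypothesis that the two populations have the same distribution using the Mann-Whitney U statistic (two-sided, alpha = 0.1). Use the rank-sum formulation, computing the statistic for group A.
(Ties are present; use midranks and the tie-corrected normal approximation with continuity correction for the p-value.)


Step 1: Combine and sort all 11 observations; assign midranks.
sorted (value, group): (10,X), (10,Y), (12,X), (12,Y), (17,Y), (19,X), (19,Y), (23,Y), (25,Y), (26,X), (32,Y)
ranks: 10->1.5, 10->1.5, 12->3.5, 12->3.5, 17->5, 19->6.5, 19->6.5, 23->8, 25->9, 26->10, 32->11
Step 2: Rank sum for X: R1 = 1.5 + 3.5 + 6.5 + 10 = 21.5.
Step 3: U_X = R1 - n1(n1+1)/2 = 21.5 - 4*5/2 = 21.5 - 10 = 11.5.
       U_Y = n1*n2 - U_X = 28 - 11.5 = 16.5.
Step 4: Ties are present, so use the tie-corrected normal approximation (with continuity correction) for the p-value.
Step 5: p-value = 0.703524; compare to alpha = 0.1. fail to reject H0.

U_X = 11.5, p = 0.703524, fail to reject H0 at alpha = 0.1.


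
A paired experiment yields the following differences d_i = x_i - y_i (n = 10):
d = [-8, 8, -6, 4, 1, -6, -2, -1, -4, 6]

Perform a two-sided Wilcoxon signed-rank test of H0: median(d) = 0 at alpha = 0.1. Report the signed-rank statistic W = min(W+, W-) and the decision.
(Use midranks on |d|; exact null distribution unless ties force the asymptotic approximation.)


Step 1: Drop any zero differences (none here) and take |d_i|.
|d| = [8, 8, 6, 4, 1, 6, 2, 1, 4, 6]
Step 2: Midrank |d_i| (ties get averaged ranks).
ranks: |8|->9.5, |8|->9.5, |6|->7, |4|->4.5, |1|->1.5, |6|->7, |2|->3, |1|->1.5, |4|->4.5, |6|->7
Step 3: Attach original signs; sum ranks with positive sign and with negative sign.
W+ = 9.5 + 4.5 + 1.5 + 7 = 22.5
W- = 9.5 + 7 + 7 + 3 + 1.5 + 4.5 = 32.5
(Check: W+ + W- = 55 should equal n(n+1)/2 = 55.)
Step 4: Test statistic W = min(W+, W-) = 22.5.
Step 5: Ties in |d|, so use the tie-corrected normal approximation.
        E[W] = n(n+1)/4 = 10*11/4 = 27.5.
        Tie groups: |d|=1 (t=2), |d|=4 (t=2), |d|=6 (t=3), |d|=8 (t=2); sum(t^3 - t) = 42.
        Var[W] = n(n+1)(2n+1)/24 - sum(t^3-t)/48 = 2310/24 - 42/48 = 95.375.
        z = (W - E[W]) / sqrt(Var[W]) = (22.5 - 27.5) / 9.7660 = -0.5120.
        Two-sided p = 2*Phi(z) = 0.608665.
Step 6: alpha = 0.1. fail to reject H0.

W+ = 22.5, W- = 32.5, W = min = 22.5, p = 0.608665, fail to reject H0.


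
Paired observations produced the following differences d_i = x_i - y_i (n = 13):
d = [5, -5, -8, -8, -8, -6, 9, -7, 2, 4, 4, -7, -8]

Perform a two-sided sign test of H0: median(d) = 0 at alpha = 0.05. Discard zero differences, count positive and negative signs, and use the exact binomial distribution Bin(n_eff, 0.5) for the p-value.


Step 1: Discard zero differences. Original n = 13; n_eff = number of nonzero differences = 13.
Nonzero differences (with sign): +5, -5, -8, -8, -8, -6, +9, -7, +2, +4, +4, -7, -8
Step 2: Count signs: positive = 5, negative = 8.
Step 3: Under H0: P(positive) = 0.5, so the number of positives S ~ Bin(13, 0.5).
Step 4: Two-sided exact p-value = sum of Bin(13,0.5) probabilities at or below the observed probability = 0.581055.
Step 5: alpha = 0.05. fail to reject H0.

n_eff = 13, pos = 5, neg = 8, p = 0.581055, fail to reject H0.


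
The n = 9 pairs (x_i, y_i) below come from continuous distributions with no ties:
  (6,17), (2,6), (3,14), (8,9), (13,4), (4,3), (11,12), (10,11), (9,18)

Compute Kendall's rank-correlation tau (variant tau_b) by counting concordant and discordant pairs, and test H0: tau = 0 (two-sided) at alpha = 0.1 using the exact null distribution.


Step 1: Enumerate the 36 unordered pairs (i,j) with i<j and classify each by sign(x_j-x_i) * sign(y_j-y_i).
  (1,2):dx=-4,dy=-11->C; (1,3):dx=-3,dy=-3->C; (1,4):dx=+2,dy=-8->D; (1,5):dx=+7,dy=-13->D
  (1,6):dx=-2,dy=-14->C; (1,7):dx=+5,dy=-5->D; (1,8):dx=+4,dy=-6->D; (1,9):dx=+3,dy=+1->C
  (2,3):dx=+1,dy=+8->C; (2,4):dx=+6,dy=+3->C; (2,5):dx=+11,dy=-2->D; (2,6):dx=+2,dy=-3->D
  (2,7):dx=+9,dy=+6->C; (2,8):dx=+8,dy=+5->C; (2,9):dx=+7,dy=+12->C; (3,4):dx=+5,dy=-5->D
  (3,5):dx=+10,dy=-10->D; (3,6):dx=+1,dy=-11->D; (3,7):dx=+8,dy=-2->D; (3,8):dx=+7,dy=-3->D
  (3,9):dx=+6,dy=+4->C; (4,5):dx=+5,dy=-5->D; (4,6):dx=-4,dy=-6->C; (4,7):dx=+3,dy=+3->C
  (4,8):dx=+2,dy=+2->C; (4,9):dx=+1,dy=+9->C; (5,6):dx=-9,dy=-1->C; (5,7):dx=-2,dy=+8->D
  (5,8):dx=-3,dy=+7->D; (5,9):dx=-4,dy=+14->D; (6,7):dx=+7,dy=+9->C; (6,8):dx=+6,dy=+8->C
  (6,9):dx=+5,dy=+15->C; (7,8):dx=-1,dy=-1->C; (7,9):dx=-2,dy=+6->D; (8,9):dx=-1,dy=+7->D
Step 2: C = 19, D = 17, total pairs = 36.
Step 3: tau = (C - D)/(n(n-1)/2) = (19 - 17)/36 = 0.055556.
Step 4: Exact two-sided p-value (enumerate n! = 362880 permutations of y under H0): p = 0.919455.
Step 5: alpha = 0.1. fail to reject H0.

tau_b = 0.0556 (C=19, D=17), p = 0.919455, fail to reject H0.


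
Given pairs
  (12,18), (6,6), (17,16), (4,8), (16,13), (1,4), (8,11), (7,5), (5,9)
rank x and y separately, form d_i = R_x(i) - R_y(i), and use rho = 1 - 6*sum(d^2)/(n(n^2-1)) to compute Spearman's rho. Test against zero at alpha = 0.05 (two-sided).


Step 1: Rank x and y separately (midranks; no ties here).
rank(x): 12->7, 6->4, 17->9, 4->2, 16->8, 1->1, 8->6, 7->5, 5->3
rank(y): 18->9, 6->3, 16->8, 8->4, 13->7, 4->1, 11->6, 5->2, 9->5
Step 2: d_i = R_x(i) - R_y(i); compute d_i^2.
  (7-9)^2=4, (4-3)^2=1, (9-8)^2=1, (2-4)^2=4, (8-7)^2=1, (1-1)^2=0, (6-6)^2=0, (5-2)^2=9, (3-5)^2=4
sum(d^2) = 24.
Step 3: rho = 1 - 6*24 / (9*(9^2 - 1)) = 1 - 144/720 = 0.800000.
Step 4: Under H0, t = rho * sqrt((n-2)/(1-rho^2)) = 3.5277 ~ t(7).
Step 5: Two-sided p-value from the t-distribution with 7 df = 0.009628.
Step 6: alpha = 0.05. reject H0.

rho = 0.8000, p = 0.009628, reject H0 at alpha = 0.05.


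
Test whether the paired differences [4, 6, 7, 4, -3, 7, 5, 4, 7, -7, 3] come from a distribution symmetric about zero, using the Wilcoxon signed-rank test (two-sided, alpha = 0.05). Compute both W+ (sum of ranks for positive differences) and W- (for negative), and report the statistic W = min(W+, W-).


Step 1: Drop any zero differences (none here) and take |d_i|.
|d| = [4, 6, 7, 4, 3, 7, 5, 4, 7, 7, 3]
Step 2: Midrank |d_i| (ties get averaged ranks).
ranks: |4|->4, |6|->7, |7|->9.5, |4|->4, |3|->1.5, |7|->9.5, |5|->6, |4|->4, |7|->9.5, |7|->9.5, |3|->1.5
Step 3: Attach original signs; sum ranks with positive sign and with negative sign.
W+ = 4 + 7 + 9.5 + 4 + 9.5 + 6 + 4 + 9.5 + 1.5 = 55
W- = 1.5 + 9.5 = 11
(Check: W+ + W- = 66 should equal n(n+1)/2 = 66.)
Step 4: Test statistic W = min(W+, W-) = 11.
Step 5: Ties in |d|, so use the tie-corrected normal approximation.
        E[W] = n(n+1)/4 = 11*12/4 = 33.
        Tie groups: |d|=3 (t=2), |d|=4 (t=3), |d|=7 (t=4); sum(t^3 - t) = 90.
        Var[W] = n(n+1)(2n+1)/24 - sum(t^3-t)/48 = 3036/24 - 90/48 = 124.625.
        z = (W - E[W]) / sqrt(Var[W]) = (11 - 33) / 11.1636 = -1.9707.
        Two-sided p = 2*Phi(z) = 0.048758.
Step 6: alpha = 0.05. reject H0.

W+ = 55, W- = 11, W = min = 11, p = 0.048758, reject H0.


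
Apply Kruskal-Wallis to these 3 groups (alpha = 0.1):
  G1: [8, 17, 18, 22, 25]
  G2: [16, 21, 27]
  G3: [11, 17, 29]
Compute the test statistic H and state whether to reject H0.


Step 1: Combine all N = 11 observations and assign midranks.
sorted (value, group, rank): (8,G1,1), (11,G3,2), (16,G2,3), (17,G1,4.5), (17,G3,4.5), (18,G1,6), (21,G2,7), (22,G1,8), (25,G1,9), (27,G2,10), (29,G3,11)
Step 2: Sum ranks within each group.
R_1 = 28.5 (n_1 = 5)
R_2 = 20 (n_2 = 3)
R_3 = 17.5 (n_3 = 3)
Step 3: H = 12/(N(N+1)) * sum(R_i^2/n_i) - 3(N+1)
     = 12/(11*12) * (28.5^2/5 + 20^2/3 + 17.5^2/3) - 3*12
     = 0.090909 * 397.867 - 36
     = 0.169697.
Step 4: Ties present; correction factor C = 1 - 6/(11^3 - 11) = 0.995455. Corrected H = 0.169697 / 0.995455 = 0.170472.
Step 5: Under H0, H ~ chi^2(2); p-value = 0.918296.
Step 6: alpha = 0.1. fail to reject H0.

H = 0.1705, df = 2, p = 0.918296, fail to reject H0.


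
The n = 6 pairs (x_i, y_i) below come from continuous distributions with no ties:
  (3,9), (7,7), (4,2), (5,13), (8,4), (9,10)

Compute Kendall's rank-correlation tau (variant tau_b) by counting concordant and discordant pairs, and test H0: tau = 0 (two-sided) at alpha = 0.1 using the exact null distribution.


Step 1: Enumerate the 15 unordered pairs (i,j) with i<j and classify each by sign(x_j-x_i) * sign(y_j-y_i).
  (1,2):dx=+4,dy=-2->D; (1,3):dx=+1,dy=-7->D; (1,4):dx=+2,dy=+4->C; (1,5):dx=+5,dy=-5->D
  (1,6):dx=+6,dy=+1->C; (2,3):dx=-3,dy=-5->C; (2,4):dx=-2,dy=+6->D; (2,5):dx=+1,dy=-3->D
  (2,6):dx=+2,dy=+3->C; (3,4):dx=+1,dy=+11->C; (3,5):dx=+4,dy=+2->C; (3,6):dx=+5,dy=+8->C
  (4,5):dx=+3,dy=-9->D; (4,6):dx=+4,dy=-3->D; (5,6):dx=+1,dy=+6->C
Step 2: C = 8, D = 7, total pairs = 15.
Step 3: tau = (C - D)/(n(n-1)/2) = (8 - 7)/15 = 0.066667.
Step 4: Exact two-sided p-value (enumerate n! = 720 permutations of y under H0): p = 1.000000.
Step 5: alpha = 0.1. fail to reject H0.

tau_b = 0.0667 (C=8, D=7), p = 1.000000, fail to reject H0.


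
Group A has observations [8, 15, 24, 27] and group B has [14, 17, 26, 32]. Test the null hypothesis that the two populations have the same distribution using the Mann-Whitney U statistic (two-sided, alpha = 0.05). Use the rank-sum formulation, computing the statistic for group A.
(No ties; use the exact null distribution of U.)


Step 1: Combine and sort all 8 observations; assign midranks.
sorted (value, group): (8,X), (14,Y), (15,X), (17,Y), (24,X), (26,Y), (27,X), (32,Y)
ranks: 8->1, 14->2, 15->3, 17->4, 24->5, 26->6, 27->7, 32->8
Step 2: Rank sum for X: R1 = 1 + 3 + 5 + 7 = 16.
Step 3: U_X = R1 - n1(n1+1)/2 = 16 - 4*5/2 = 16 - 10 = 6.
       U_Y = n1*n2 - U_X = 16 - 6 = 10.
Step 4: No ties, so the exact null distribution of U (based on enumerating the C(8,4) = 70 equally likely rank assignments) gives the two-sided p-value.
Step 5: p-value = 0.685714; compare to alpha = 0.05. fail to reject H0.

U_X = 6, p = 0.685714, fail to reject H0 at alpha = 0.05.


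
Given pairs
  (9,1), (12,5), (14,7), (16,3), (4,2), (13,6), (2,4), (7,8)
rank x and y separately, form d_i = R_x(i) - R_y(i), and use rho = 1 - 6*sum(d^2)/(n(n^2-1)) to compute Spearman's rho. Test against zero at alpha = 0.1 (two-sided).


Step 1: Rank x and y separately (midranks; no ties here).
rank(x): 9->4, 12->5, 14->7, 16->8, 4->2, 13->6, 2->1, 7->3
rank(y): 1->1, 5->5, 7->7, 3->3, 2->2, 6->6, 4->4, 8->8
Step 2: d_i = R_x(i) - R_y(i); compute d_i^2.
  (4-1)^2=9, (5-5)^2=0, (7-7)^2=0, (8-3)^2=25, (2-2)^2=0, (6-6)^2=0, (1-4)^2=9, (3-8)^2=25
sum(d^2) = 68.
Step 3: rho = 1 - 6*68 / (8*(8^2 - 1)) = 1 - 408/504 = 0.190476.
Step 4: Under H0, t = rho * sqrt((n-2)/(1-rho^2)) = 0.4753 ~ t(6).
Step 5: Two-sided p-value from the t-distribution with 6 df = 0.651401.
Step 6: alpha = 0.1. fail to reject H0.

rho = 0.1905, p = 0.651401, fail to reject H0 at alpha = 0.1.


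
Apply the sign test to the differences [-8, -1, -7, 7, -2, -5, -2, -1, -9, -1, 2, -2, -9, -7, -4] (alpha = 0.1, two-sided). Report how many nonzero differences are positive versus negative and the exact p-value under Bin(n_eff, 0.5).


Step 1: Discard zero differences. Original n = 15; n_eff = number of nonzero differences = 15.
Nonzero differences (with sign): -8, -1, -7, +7, -2, -5, -2, -1, -9, -1, +2, -2, -9, -7, -4
Step 2: Count signs: positive = 2, negative = 13.
Step 3: Under H0: P(positive) = 0.5, so the number of positives S ~ Bin(15, 0.5).
Step 4: Two-sided exact p-value = sum of Bin(15,0.5) probabilities at or below the observed probability = 0.007385.
Step 5: alpha = 0.1. reject H0.

n_eff = 15, pos = 2, neg = 13, p = 0.007385, reject H0.


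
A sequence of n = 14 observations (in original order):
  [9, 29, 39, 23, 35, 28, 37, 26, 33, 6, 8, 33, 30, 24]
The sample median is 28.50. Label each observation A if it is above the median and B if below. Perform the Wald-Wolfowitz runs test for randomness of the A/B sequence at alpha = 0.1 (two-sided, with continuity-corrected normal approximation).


Step 1: Compute median = 28.50; label A = above, B = below.
Labels in order: BAABABABABBAAB  (n_A = 7, n_B = 7)
Step 2: Count runs R = 11.
Step 3: Under H0 (random ordering), E[R] = 2*n_A*n_B/(n_A+n_B) + 1 = 2*7*7/14 + 1 = 8.0000.
        Var[R] = 2*n_A*n_B*(2*n_A*n_B - n_A - n_B) / ((n_A+n_B)^2 * (n_A+n_B-1)) = 8232/2548 = 3.2308.
        SD[R] = 1.7974.
Step 4: Continuity-corrected z = (R - 0.5 - E[R]) / SD[R] = (11 - 0.5 - 8.0000) / 1.7974 = 1.3909.
Step 5: Two-sided p-value via normal approximation = 2*(1 - Phi(|z|)) = 0.164264.
Step 6: alpha = 0.1. fail to reject H0.

R = 11, z = 1.3909, p = 0.164264, fail to reject H0.


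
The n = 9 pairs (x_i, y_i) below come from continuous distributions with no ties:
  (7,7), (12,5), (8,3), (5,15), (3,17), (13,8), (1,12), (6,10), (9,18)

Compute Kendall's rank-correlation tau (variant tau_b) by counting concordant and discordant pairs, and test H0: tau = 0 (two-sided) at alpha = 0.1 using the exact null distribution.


Step 1: Enumerate the 36 unordered pairs (i,j) with i<j and classify each by sign(x_j-x_i) * sign(y_j-y_i).
  (1,2):dx=+5,dy=-2->D; (1,3):dx=+1,dy=-4->D; (1,4):dx=-2,dy=+8->D; (1,5):dx=-4,dy=+10->D
  (1,6):dx=+6,dy=+1->C; (1,7):dx=-6,dy=+5->D; (1,8):dx=-1,dy=+3->D; (1,9):dx=+2,dy=+11->C
  (2,3):dx=-4,dy=-2->C; (2,4):dx=-7,dy=+10->D; (2,5):dx=-9,dy=+12->D; (2,6):dx=+1,dy=+3->C
  (2,7):dx=-11,dy=+7->D; (2,8):dx=-6,dy=+5->D; (2,9):dx=-3,dy=+13->D; (3,4):dx=-3,dy=+12->D
  (3,5):dx=-5,dy=+14->D; (3,6):dx=+5,dy=+5->C; (3,7):dx=-7,dy=+9->D; (3,8):dx=-2,dy=+7->D
  (3,9):dx=+1,dy=+15->C; (4,5):dx=-2,dy=+2->D; (4,6):dx=+8,dy=-7->D; (4,7):dx=-4,dy=-3->C
  (4,8):dx=+1,dy=-5->D; (4,9):dx=+4,dy=+3->C; (5,6):dx=+10,dy=-9->D; (5,7):dx=-2,dy=-5->C
  (5,8):dx=+3,dy=-7->D; (5,9):dx=+6,dy=+1->C; (6,7):dx=-12,dy=+4->D; (6,8):dx=-7,dy=+2->D
  (6,9):dx=-4,dy=+10->D; (7,8):dx=+5,dy=-2->D; (7,9):dx=+8,dy=+6->C; (8,9):dx=+3,dy=+8->C
Step 2: C = 12, D = 24, total pairs = 36.
Step 3: tau = (C - D)/(n(n-1)/2) = (12 - 24)/36 = -0.333333.
Step 4: Exact two-sided p-value (enumerate n! = 362880 permutations of y under H0): p = 0.259518.
Step 5: alpha = 0.1. fail to reject H0.

tau_b = -0.3333 (C=12, D=24), p = 0.259518, fail to reject H0.


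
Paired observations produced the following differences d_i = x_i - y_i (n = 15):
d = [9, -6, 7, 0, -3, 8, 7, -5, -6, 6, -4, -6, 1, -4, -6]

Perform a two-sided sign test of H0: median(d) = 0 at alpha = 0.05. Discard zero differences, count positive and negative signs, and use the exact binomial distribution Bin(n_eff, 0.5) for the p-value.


Step 1: Discard zero differences. Original n = 15; n_eff = number of nonzero differences = 14.
Nonzero differences (with sign): +9, -6, +7, -3, +8, +7, -5, -6, +6, -4, -6, +1, -4, -6
Step 2: Count signs: positive = 6, negative = 8.
Step 3: Under H0: P(positive) = 0.5, so the number of positives S ~ Bin(14, 0.5).
Step 4: Two-sided exact p-value = sum of Bin(14,0.5) probabilities at or below the observed probability = 0.790527.
Step 5: alpha = 0.05. fail to reject H0.

n_eff = 14, pos = 6, neg = 8, p = 0.790527, fail to reject H0.


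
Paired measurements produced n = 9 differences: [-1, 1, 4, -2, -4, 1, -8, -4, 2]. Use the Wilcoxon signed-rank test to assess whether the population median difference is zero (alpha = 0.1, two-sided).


Step 1: Drop any zero differences (none here) and take |d_i|.
|d| = [1, 1, 4, 2, 4, 1, 8, 4, 2]
Step 2: Midrank |d_i| (ties get averaged ranks).
ranks: |1|->2, |1|->2, |4|->7, |2|->4.5, |4|->7, |1|->2, |8|->9, |4|->7, |2|->4.5
Step 3: Attach original signs; sum ranks with positive sign and with negative sign.
W+ = 2 + 7 + 2 + 4.5 = 15.5
W- = 2 + 4.5 + 7 + 9 + 7 = 29.5
(Check: W+ + W- = 45 should equal n(n+1)/2 = 45.)
Step 4: Test statistic W = min(W+, W-) = 15.5.
Step 5: Ties in |d|, so use the tie-corrected normal approximation.
        E[W] = n(n+1)/4 = 9*10/4 = 22.5.
        Tie groups: |d|=1 (t=3), |d|=2 (t=2), |d|=4 (t=3); sum(t^3 - t) = 54.
        Var[W] = n(n+1)(2n+1)/24 - sum(t^3-t)/48 = 1710/24 - 54/48 = 70.125.
        z = (W - E[W]) / sqrt(Var[W]) = (15.5 - 22.5) / 8.3741 = -0.8359.
        Two-sided p = 2*Phi(z) = 0.403203.
Step 6: alpha = 0.1. fail to reject H0.

W+ = 15.5, W- = 29.5, W = min = 15.5, p = 0.403203, fail to reject H0.


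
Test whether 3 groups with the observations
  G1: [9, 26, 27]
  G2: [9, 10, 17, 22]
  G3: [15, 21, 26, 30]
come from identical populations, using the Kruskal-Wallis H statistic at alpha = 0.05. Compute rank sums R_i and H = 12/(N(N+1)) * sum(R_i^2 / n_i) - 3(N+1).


Step 1: Combine all N = 11 observations and assign midranks.
sorted (value, group, rank): (9,G1,1.5), (9,G2,1.5), (10,G2,3), (15,G3,4), (17,G2,5), (21,G3,6), (22,G2,7), (26,G1,8.5), (26,G3,8.5), (27,G1,10), (30,G3,11)
Step 2: Sum ranks within each group.
R_1 = 20 (n_1 = 3)
R_2 = 16.5 (n_2 = 4)
R_3 = 29.5 (n_3 = 4)
Step 3: H = 12/(N(N+1)) * sum(R_i^2/n_i) - 3(N+1)
     = 12/(11*12) * (20^2/3 + 16.5^2/4 + 29.5^2/4) - 3*12
     = 0.090909 * 418.958 - 36
     = 2.087121.
Step 4: Ties present; correction factor C = 1 - 12/(11^3 - 11) = 0.990909. Corrected H = 2.087121 / 0.990909 = 2.106269.
Step 5: Under H0, H ~ chi^2(2); p-value = 0.348843.
Step 6: alpha = 0.05. fail to reject H0.

H = 2.1063, df = 2, p = 0.348843, fail to reject H0.


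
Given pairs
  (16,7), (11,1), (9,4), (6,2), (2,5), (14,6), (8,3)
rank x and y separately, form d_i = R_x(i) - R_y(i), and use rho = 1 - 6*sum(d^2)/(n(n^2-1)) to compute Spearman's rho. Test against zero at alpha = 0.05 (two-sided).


Step 1: Rank x and y separately (midranks; no ties here).
rank(x): 16->7, 11->5, 9->4, 6->2, 2->1, 14->6, 8->3
rank(y): 7->7, 1->1, 4->4, 2->2, 5->5, 6->6, 3->3
Step 2: d_i = R_x(i) - R_y(i); compute d_i^2.
  (7-7)^2=0, (5-1)^2=16, (4-4)^2=0, (2-2)^2=0, (1-5)^2=16, (6-6)^2=0, (3-3)^2=0
sum(d^2) = 32.
Step 3: rho = 1 - 6*32 / (7*(7^2 - 1)) = 1 - 192/336 = 0.428571.
Step 4: Under H0, t = rho * sqrt((n-2)/(1-rho^2)) = 1.0607 ~ t(5).
Step 5: Two-sided p-value from the t-distribution with 5 df = 0.337368.
Step 6: alpha = 0.05. fail to reject H0.

rho = 0.4286, p = 0.337368, fail to reject H0 at alpha = 0.05.


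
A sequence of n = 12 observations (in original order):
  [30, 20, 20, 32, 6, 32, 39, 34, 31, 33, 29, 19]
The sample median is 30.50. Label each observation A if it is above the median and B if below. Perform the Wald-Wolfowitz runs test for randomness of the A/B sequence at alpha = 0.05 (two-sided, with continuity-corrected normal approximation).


Step 1: Compute median = 30.50; label A = above, B = below.
Labels in order: BBBABAAAAABB  (n_A = 6, n_B = 6)
Step 2: Count runs R = 5.
Step 3: Under H0 (random ordering), E[R] = 2*n_A*n_B/(n_A+n_B) + 1 = 2*6*6/12 + 1 = 7.0000.
        Var[R] = 2*n_A*n_B*(2*n_A*n_B - n_A - n_B) / ((n_A+n_B)^2 * (n_A+n_B-1)) = 4320/1584 = 2.7273.
        SD[R] = 1.6514.
Step 4: Continuity-corrected z = (R + 0.5 - E[R]) / SD[R] = (5 + 0.5 - 7.0000) / 1.6514 = -0.9083.
Step 5: Two-sided p-value via normal approximation = 2*(1 - Phi(|z|)) = 0.363722.
Step 6: alpha = 0.05. fail to reject H0.

R = 5, z = -0.9083, p = 0.363722, fail to reject H0.


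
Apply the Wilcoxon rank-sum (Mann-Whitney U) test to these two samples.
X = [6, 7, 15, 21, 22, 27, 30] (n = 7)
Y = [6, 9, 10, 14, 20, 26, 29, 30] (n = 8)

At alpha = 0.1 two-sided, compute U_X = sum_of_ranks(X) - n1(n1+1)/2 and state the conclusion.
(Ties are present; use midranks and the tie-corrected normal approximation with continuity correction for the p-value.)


Step 1: Combine and sort all 15 observations; assign midranks.
sorted (value, group): (6,X), (6,Y), (7,X), (9,Y), (10,Y), (14,Y), (15,X), (20,Y), (21,X), (22,X), (26,Y), (27,X), (29,Y), (30,X), (30,Y)
ranks: 6->1.5, 6->1.5, 7->3, 9->4, 10->5, 14->6, 15->7, 20->8, 21->9, 22->10, 26->11, 27->12, 29->13, 30->14.5, 30->14.5
Step 2: Rank sum for X: R1 = 1.5 + 3 + 7 + 9 + 10 + 12 + 14.5 = 57.
Step 3: U_X = R1 - n1(n1+1)/2 = 57 - 7*8/2 = 57 - 28 = 29.
       U_Y = n1*n2 - U_X = 56 - 29 = 27.
Step 4: Ties are present, so use the tie-corrected normal approximation (with continuity correction) for the p-value.
Step 5: p-value = 0.953775; compare to alpha = 0.1. fail to reject H0.

U_X = 29, p = 0.953775, fail to reject H0 at alpha = 0.1.


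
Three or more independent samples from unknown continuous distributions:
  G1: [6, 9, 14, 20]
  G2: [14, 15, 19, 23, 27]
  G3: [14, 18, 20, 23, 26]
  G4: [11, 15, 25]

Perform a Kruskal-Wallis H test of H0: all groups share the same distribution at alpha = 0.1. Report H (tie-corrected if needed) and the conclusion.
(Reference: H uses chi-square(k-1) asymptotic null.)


Step 1: Combine all N = 17 observations and assign midranks.
sorted (value, group, rank): (6,G1,1), (9,G1,2), (11,G4,3), (14,G1,5), (14,G2,5), (14,G3,5), (15,G2,7.5), (15,G4,7.5), (18,G3,9), (19,G2,10), (20,G1,11.5), (20,G3,11.5), (23,G2,13.5), (23,G3,13.5), (25,G4,15), (26,G3,16), (27,G2,17)
Step 2: Sum ranks within each group.
R_1 = 19.5 (n_1 = 4)
R_2 = 53 (n_2 = 5)
R_3 = 55 (n_3 = 5)
R_4 = 25.5 (n_4 = 3)
Step 3: H = 12/(N(N+1)) * sum(R_i^2/n_i) - 3(N+1)
     = 12/(17*18) * (19.5^2/4 + 53^2/5 + 55^2/5 + 25.5^2/3) - 3*18
     = 0.039216 * 1478.61 - 54
     = 3.984804.
Step 4: Ties present; correction factor C = 1 - 42/(17^3 - 17) = 0.991422. Corrected H = 3.984804 / 0.991422 = 4.019283.
Step 5: Under H0, H ~ chi^2(3); p-value = 0.259389.
Step 6: alpha = 0.1. fail to reject H0.

H = 4.0193, df = 3, p = 0.259389, fail to reject H0.


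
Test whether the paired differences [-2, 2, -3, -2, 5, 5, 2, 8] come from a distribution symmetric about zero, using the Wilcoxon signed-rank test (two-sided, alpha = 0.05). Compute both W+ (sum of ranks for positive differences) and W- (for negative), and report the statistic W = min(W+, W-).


Step 1: Drop any zero differences (none here) and take |d_i|.
|d| = [2, 2, 3, 2, 5, 5, 2, 8]
Step 2: Midrank |d_i| (ties get averaged ranks).
ranks: |2|->2.5, |2|->2.5, |3|->5, |2|->2.5, |5|->6.5, |5|->6.5, |2|->2.5, |8|->8
Step 3: Attach original signs; sum ranks with positive sign and with negative sign.
W+ = 2.5 + 6.5 + 6.5 + 2.5 + 8 = 26
W- = 2.5 + 5 + 2.5 = 10
(Check: W+ + W- = 36 should equal n(n+1)/2 = 36.)
Step 4: Test statistic W = min(W+, W-) = 10.
Step 5: Ties in |d|, so use the tie-corrected normal approximation.
        E[W] = n(n+1)/4 = 8*9/4 = 18.
        Tie groups: |d|=2 (t=4), |d|=5 (t=2); sum(t^3 - t) = 66.
        Var[W] = n(n+1)(2n+1)/24 - sum(t^3-t)/48 = 1224/24 - 66/48 = 49.625.
        z = (W - E[W]) / sqrt(Var[W]) = (10 - 18) / 7.0445 = -1.1356.
        Two-sided p = 2*Phi(z) = 0.256108.
Step 6: alpha = 0.05. fail to reject H0.

W+ = 26, W- = 10, W = min = 10, p = 0.256108, fail to reject H0.


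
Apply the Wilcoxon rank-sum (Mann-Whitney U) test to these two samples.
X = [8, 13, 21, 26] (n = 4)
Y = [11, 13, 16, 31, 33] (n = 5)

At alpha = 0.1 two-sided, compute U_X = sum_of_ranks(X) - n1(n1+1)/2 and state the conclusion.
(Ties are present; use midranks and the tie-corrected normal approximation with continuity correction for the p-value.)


Step 1: Combine and sort all 9 observations; assign midranks.
sorted (value, group): (8,X), (11,Y), (13,X), (13,Y), (16,Y), (21,X), (26,X), (31,Y), (33,Y)
ranks: 8->1, 11->2, 13->3.5, 13->3.5, 16->5, 21->6, 26->7, 31->8, 33->9
Step 2: Rank sum for X: R1 = 1 + 3.5 + 6 + 7 = 17.5.
Step 3: U_X = R1 - n1(n1+1)/2 = 17.5 - 4*5/2 = 17.5 - 10 = 7.5.
       U_Y = n1*n2 - U_X = 20 - 7.5 = 12.5.
Step 4: Ties are present, so use the tie-corrected normal approximation (with continuity correction) for the p-value.
Step 5: p-value = 0.622753; compare to alpha = 0.1. fail to reject H0.

U_X = 7.5, p = 0.622753, fail to reject H0 at alpha = 0.1.


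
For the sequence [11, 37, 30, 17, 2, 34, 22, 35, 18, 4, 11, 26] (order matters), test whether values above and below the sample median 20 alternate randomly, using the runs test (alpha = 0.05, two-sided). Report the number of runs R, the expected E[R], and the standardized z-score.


Step 1: Compute median = 20; label A = above, B = below.
Labels in order: BAABBAAABBBA  (n_A = 6, n_B = 6)
Step 2: Count runs R = 6.
Step 3: Under H0 (random ordering), E[R] = 2*n_A*n_B/(n_A+n_B) + 1 = 2*6*6/12 + 1 = 7.0000.
        Var[R] = 2*n_A*n_B*(2*n_A*n_B - n_A - n_B) / ((n_A+n_B)^2 * (n_A+n_B-1)) = 4320/1584 = 2.7273.
        SD[R] = 1.6514.
Step 4: Continuity-corrected z = (R + 0.5 - E[R]) / SD[R] = (6 + 0.5 - 7.0000) / 1.6514 = -0.3028.
Step 5: Two-sided p-value via normal approximation = 2*(1 - Phi(|z|)) = 0.762069.
Step 6: alpha = 0.05. fail to reject H0.

R = 6, z = -0.3028, p = 0.762069, fail to reject H0.


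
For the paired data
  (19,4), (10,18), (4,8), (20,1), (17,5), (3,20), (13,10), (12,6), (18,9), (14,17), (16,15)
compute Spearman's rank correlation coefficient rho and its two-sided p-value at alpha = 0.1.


Step 1: Rank x and y separately (midranks; no ties here).
rank(x): 19->10, 10->3, 4->2, 20->11, 17->8, 3->1, 13->5, 12->4, 18->9, 14->6, 16->7
rank(y): 4->2, 18->10, 8->5, 1->1, 5->3, 20->11, 10->7, 6->4, 9->6, 17->9, 15->8
Step 2: d_i = R_x(i) - R_y(i); compute d_i^2.
  (10-2)^2=64, (3-10)^2=49, (2-5)^2=9, (11-1)^2=100, (8-3)^2=25, (1-11)^2=100, (5-7)^2=4, (4-4)^2=0, (9-6)^2=9, (6-9)^2=9, (7-8)^2=1
sum(d^2) = 370.
Step 3: rho = 1 - 6*370 / (11*(11^2 - 1)) = 1 - 2220/1320 = -0.681818.
Step 4: Under H0, t = rho * sqrt((n-2)/(1-rho^2)) = -2.7962 ~ t(9).
Step 5: Two-sided p-value from the t-distribution with 9 df = 0.020843.
Step 6: alpha = 0.1. reject H0.

rho = -0.6818, p = 0.020843, reject H0 at alpha = 0.1.


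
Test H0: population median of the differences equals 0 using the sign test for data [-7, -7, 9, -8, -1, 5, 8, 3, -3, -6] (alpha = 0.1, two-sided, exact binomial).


Step 1: Discard zero differences. Original n = 10; n_eff = number of nonzero differences = 10.
Nonzero differences (with sign): -7, -7, +9, -8, -1, +5, +8, +3, -3, -6
Step 2: Count signs: positive = 4, negative = 6.
Step 3: Under H0: P(positive) = 0.5, so the number of positives S ~ Bin(10, 0.5).
Step 4: Two-sided exact p-value = sum of Bin(10,0.5) probabilities at or below the observed probability = 0.753906.
Step 5: alpha = 0.1. fail to reject H0.

n_eff = 10, pos = 4, neg = 6, p = 0.753906, fail to reject H0.


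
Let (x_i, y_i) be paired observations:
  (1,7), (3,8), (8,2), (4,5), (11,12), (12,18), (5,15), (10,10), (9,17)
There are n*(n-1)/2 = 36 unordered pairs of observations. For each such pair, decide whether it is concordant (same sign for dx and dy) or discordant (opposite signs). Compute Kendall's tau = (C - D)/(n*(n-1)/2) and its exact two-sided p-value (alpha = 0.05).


Step 1: Enumerate the 36 unordered pairs (i,j) with i<j and classify each by sign(x_j-x_i) * sign(y_j-y_i).
  (1,2):dx=+2,dy=+1->C; (1,3):dx=+7,dy=-5->D; (1,4):dx=+3,dy=-2->D; (1,5):dx=+10,dy=+5->C
  (1,6):dx=+11,dy=+11->C; (1,7):dx=+4,dy=+8->C; (1,8):dx=+9,dy=+3->C; (1,9):dx=+8,dy=+10->C
  (2,3):dx=+5,dy=-6->D; (2,4):dx=+1,dy=-3->D; (2,5):dx=+8,dy=+4->C; (2,6):dx=+9,dy=+10->C
  (2,7):dx=+2,dy=+7->C; (2,8):dx=+7,dy=+2->C; (2,9):dx=+6,dy=+9->C; (3,4):dx=-4,dy=+3->D
  (3,5):dx=+3,dy=+10->C; (3,6):dx=+4,dy=+16->C; (3,7):dx=-3,dy=+13->D; (3,8):dx=+2,dy=+8->C
  (3,9):dx=+1,dy=+15->C; (4,5):dx=+7,dy=+7->C; (4,6):dx=+8,dy=+13->C; (4,7):dx=+1,dy=+10->C
  (4,8):dx=+6,dy=+5->C; (4,9):dx=+5,dy=+12->C; (5,6):dx=+1,dy=+6->C; (5,7):dx=-6,dy=+3->D
  (5,8):dx=-1,dy=-2->C; (5,9):dx=-2,dy=+5->D; (6,7):dx=-7,dy=-3->C; (6,8):dx=-2,dy=-8->C
  (6,9):dx=-3,dy=-1->C; (7,8):dx=+5,dy=-5->D; (7,9):dx=+4,dy=+2->C; (8,9):dx=-1,dy=+7->D
Step 2: C = 26, D = 10, total pairs = 36.
Step 3: tau = (C - D)/(n(n-1)/2) = (26 - 10)/36 = 0.444444.
Step 4: Exact two-sided p-value (enumerate n! = 362880 permutations of y under H0): p = 0.119439.
Step 5: alpha = 0.05. fail to reject H0.

tau_b = 0.4444 (C=26, D=10), p = 0.119439, fail to reject H0.


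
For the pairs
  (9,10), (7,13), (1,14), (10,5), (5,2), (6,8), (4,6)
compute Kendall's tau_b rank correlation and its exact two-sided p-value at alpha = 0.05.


Step 1: Enumerate the 21 unordered pairs (i,j) with i<j and classify each by sign(x_j-x_i) * sign(y_j-y_i).
  (1,2):dx=-2,dy=+3->D; (1,3):dx=-8,dy=+4->D; (1,4):dx=+1,dy=-5->D; (1,5):dx=-4,dy=-8->C
  (1,6):dx=-3,dy=-2->C; (1,7):dx=-5,dy=-4->C; (2,3):dx=-6,dy=+1->D; (2,4):dx=+3,dy=-8->D
  (2,5):dx=-2,dy=-11->C; (2,6):dx=-1,dy=-5->C; (2,7):dx=-3,dy=-7->C; (3,4):dx=+9,dy=-9->D
  (3,5):dx=+4,dy=-12->D; (3,6):dx=+5,dy=-6->D; (3,7):dx=+3,dy=-8->D; (4,5):dx=-5,dy=-3->C
  (4,6):dx=-4,dy=+3->D; (4,7):dx=-6,dy=+1->D; (5,6):dx=+1,dy=+6->C; (5,7):dx=-1,dy=+4->D
  (6,7):dx=-2,dy=-2->C
Step 2: C = 9, D = 12, total pairs = 21.
Step 3: tau = (C - D)/(n(n-1)/2) = (9 - 12)/21 = -0.142857.
Step 4: Exact two-sided p-value (enumerate n! = 5040 permutations of y under H0): p = 0.772619.
Step 5: alpha = 0.05. fail to reject H0.

tau_b = -0.1429 (C=9, D=12), p = 0.772619, fail to reject H0.


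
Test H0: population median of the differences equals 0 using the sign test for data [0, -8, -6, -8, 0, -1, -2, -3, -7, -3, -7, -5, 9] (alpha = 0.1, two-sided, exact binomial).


Step 1: Discard zero differences. Original n = 13; n_eff = number of nonzero differences = 11.
Nonzero differences (with sign): -8, -6, -8, -1, -2, -3, -7, -3, -7, -5, +9
Step 2: Count signs: positive = 1, negative = 10.
Step 3: Under H0: P(positive) = 0.5, so the number of positives S ~ Bin(11, 0.5).
Step 4: Two-sided exact p-value = sum of Bin(11,0.5) probabilities at or below the observed probability = 0.011719.
Step 5: alpha = 0.1. reject H0.

n_eff = 11, pos = 1, neg = 10, p = 0.011719, reject H0.


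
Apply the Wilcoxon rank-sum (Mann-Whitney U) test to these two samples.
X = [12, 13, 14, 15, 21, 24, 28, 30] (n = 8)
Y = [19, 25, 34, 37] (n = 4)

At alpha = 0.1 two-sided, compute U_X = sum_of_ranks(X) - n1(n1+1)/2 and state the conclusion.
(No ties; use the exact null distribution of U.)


Step 1: Combine and sort all 12 observations; assign midranks.
sorted (value, group): (12,X), (13,X), (14,X), (15,X), (19,Y), (21,X), (24,X), (25,Y), (28,X), (30,X), (34,Y), (37,Y)
ranks: 12->1, 13->2, 14->3, 15->4, 19->5, 21->6, 24->7, 25->8, 28->9, 30->10, 34->11, 37->12
Step 2: Rank sum for X: R1 = 1 + 2 + 3 + 4 + 6 + 7 + 9 + 10 = 42.
Step 3: U_X = R1 - n1(n1+1)/2 = 42 - 8*9/2 = 42 - 36 = 6.
       U_Y = n1*n2 - U_X = 32 - 6 = 26.
Step 4: No ties, so the exact null distribution of U (based on enumerating the C(12,8) = 495 equally likely rank assignments) gives the two-sided p-value.
Step 5: p-value = 0.109091; compare to alpha = 0.1. fail to reject H0.

U_X = 6, p = 0.109091, fail to reject H0 at alpha = 0.1.


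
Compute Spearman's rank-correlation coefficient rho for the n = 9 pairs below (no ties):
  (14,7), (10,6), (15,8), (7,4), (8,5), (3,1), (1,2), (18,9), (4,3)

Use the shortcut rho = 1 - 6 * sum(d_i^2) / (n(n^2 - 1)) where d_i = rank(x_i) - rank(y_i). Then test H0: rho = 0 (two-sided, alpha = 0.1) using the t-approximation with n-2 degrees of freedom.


Step 1: Rank x and y separately (midranks; no ties here).
rank(x): 14->7, 10->6, 15->8, 7->4, 8->5, 3->2, 1->1, 18->9, 4->3
rank(y): 7->7, 6->6, 8->8, 4->4, 5->5, 1->1, 2->2, 9->9, 3->3
Step 2: d_i = R_x(i) - R_y(i); compute d_i^2.
  (7-7)^2=0, (6-6)^2=0, (8-8)^2=0, (4-4)^2=0, (5-5)^2=0, (2-1)^2=1, (1-2)^2=1, (9-9)^2=0, (3-3)^2=0
sum(d^2) = 2.
Step 3: rho = 1 - 6*2 / (9*(9^2 - 1)) = 1 - 12/720 = 0.983333.
Step 4: Under H0, t = rho * sqrt((n-2)/(1-rho^2)) = 14.3096 ~ t(7).
Step 5: Two-sided p-value from the t-distribution with 7 df = 0.000002.
Step 6: alpha = 0.1. reject H0.

rho = 0.9833, p = 0.000002, reject H0 at alpha = 0.1.


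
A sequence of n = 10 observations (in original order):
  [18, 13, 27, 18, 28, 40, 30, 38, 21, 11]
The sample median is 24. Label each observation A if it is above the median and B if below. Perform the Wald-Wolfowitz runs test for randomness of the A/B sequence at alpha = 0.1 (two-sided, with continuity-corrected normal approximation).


Step 1: Compute median = 24; label A = above, B = below.
Labels in order: BBABAAAABB  (n_A = 5, n_B = 5)
Step 2: Count runs R = 5.
Step 3: Under H0 (random ordering), E[R] = 2*n_A*n_B/(n_A+n_B) + 1 = 2*5*5/10 + 1 = 6.0000.
        Var[R] = 2*n_A*n_B*(2*n_A*n_B - n_A - n_B) / ((n_A+n_B)^2 * (n_A+n_B-1)) = 2000/900 = 2.2222.
        SD[R] = 1.4907.
Step 4: Continuity-corrected z = (R + 0.5 - E[R]) / SD[R] = (5 + 0.5 - 6.0000) / 1.4907 = -0.3354.
Step 5: Two-sided p-value via normal approximation = 2*(1 - Phi(|z|)) = 0.737316.
Step 6: alpha = 0.1. fail to reject H0.

R = 5, z = -0.3354, p = 0.737316, fail to reject H0.


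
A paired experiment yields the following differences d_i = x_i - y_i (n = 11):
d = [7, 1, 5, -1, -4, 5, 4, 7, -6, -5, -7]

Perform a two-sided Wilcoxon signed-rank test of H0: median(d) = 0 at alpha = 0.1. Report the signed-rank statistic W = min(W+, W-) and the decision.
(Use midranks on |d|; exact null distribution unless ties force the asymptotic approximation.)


Step 1: Drop any zero differences (none here) and take |d_i|.
|d| = [7, 1, 5, 1, 4, 5, 4, 7, 6, 5, 7]
Step 2: Midrank |d_i| (ties get averaged ranks).
ranks: |7|->10, |1|->1.5, |5|->6, |1|->1.5, |4|->3.5, |5|->6, |4|->3.5, |7|->10, |6|->8, |5|->6, |7|->10
Step 3: Attach original signs; sum ranks with positive sign and with negative sign.
W+ = 10 + 1.5 + 6 + 6 + 3.5 + 10 = 37
W- = 1.5 + 3.5 + 8 + 6 + 10 = 29
(Check: W+ + W- = 66 should equal n(n+1)/2 = 66.)
Step 4: Test statistic W = min(W+, W-) = 29.
Step 5: Ties in |d|, so use the tie-corrected normal approximation.
        E[W] = n(n+1)/4 = 11*12/4 = 33.
        Tie groups: |d|=1 (t=2), |d|=4 (t=2), |d|=5 (t=3), |d|=7 (t=3); sum(t^3 - t) = 60.
        Var[W] = n(n+1)(2n+1)/24 - sum(t^3-t)/48 = 3036/24 - 60/48 = 125.25.
        z = (W - E[W]) / sqrt(Var[W]) = (29 - 33) / 11.1915 = -0.3574.
        Two-sided p = 2*Phi(z) = 0.720782.
Step 6: alpha = 0.1. fail to reject H0.

W+ = 37, W- = 29, W = min = 29, p = 0.720782, fail to reject H0.


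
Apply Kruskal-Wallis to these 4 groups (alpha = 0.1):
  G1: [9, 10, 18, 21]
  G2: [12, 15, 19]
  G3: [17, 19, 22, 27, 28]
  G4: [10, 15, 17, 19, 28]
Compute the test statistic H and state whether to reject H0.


Step 1: Combine all N = 17 observations and assign midranks.
sorted (value, group, rank): (9,G1,1), (10,G1,2.5), (10,G4,2.5), (12,G2,4), (15,G2,5.5), (15,G4,5.5), (17,G3,7.5), (17,G4,7.5), (18,G1,9), (19,G2,11), (19,G3,11), (19,G4,11), (21,G1,13), (22,G3,14), (27,G3,15), (28,G3,16.5), (28,G4,16.5)
Step 2: Sum ranks within each group.
R_1 = 25.5 (n_1 = 4)
R_2 = 20.5 (n_2 = 3)
R_3 = 64 (n_3 = 5)
R_4 = 43 (n_4 = 5)
Step 3: H = 12/(N(N+1)) * sum(R_i^2/n_i) - 3(N+1)
     = 12/(17*18) * (25.5^2/4 + 20.5^2/3 + 64^2/5 + 43^2/5) - 3*18
     = 0.039216 * 1491.65 - 54
     = 4.495915.
Step 4: Ties present; correction factor C = 1 - 48/(17^3 - 17) = 0.990196. Corrected H = 4.495915 / 0.990196 = 4.540429.
Step 5: Under H0, H ~ chi^2(3); p-value = 0.208712.
Step 6: alpha = 0.1. fail to reject H0.

H = 4.5404, df = 3, p = 0.208712, fail to reject H0.


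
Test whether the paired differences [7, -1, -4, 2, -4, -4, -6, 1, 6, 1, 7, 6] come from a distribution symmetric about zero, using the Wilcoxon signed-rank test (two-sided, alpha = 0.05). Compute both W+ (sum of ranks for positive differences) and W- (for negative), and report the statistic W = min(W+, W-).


Step 1: Drop any zero differences (none here) and take |d_i|.
|d| = [7, 1, 4, 2, 4, 4, 6, 1, 6, 1, 7, 6]
Step 2: Midrank |d_i| (ties get averaged ranks).
ranks: |7|->11.5, |1|->2, |4|->6, |2|->4, |4|->6, |4|->6, |6|->9, |1|->2, |6|->9, |1|->2, |7|->11.5, |6|->9
Step 3: Attach original signs; sum ranks with positive sign and with negative sign.
W+ = 11.5 + 4 + 2 + 9 + 2 + 11.5 + 9 = 49
W- = 2 + 6 + 6 + 6 + 9 = 29
(Check: W+ + W- = 78 should equal n(n+1)/2 = 78.)
Step 4: Test statistic W = min(W+, W-) = 29.
Step 5: Ties in |d|, so use the tie-corrected normal approximation.
        E[W] = n(n+1)/4 = 12*13/4 = 39.
        Tie groups: |d|=1 (t=3), |d|=4 (t=3), |d|=6 (t=3), |d|=7 (t=2); sum(t^3 - t) = 78.
        Var[W] = n(n+1)(2n+1)/24 - sum(t^3-t)/48 = 3900/24 - 78/48 = 160.875.
        z = (W - E[W]) / sqrt(Var[W]) = (29 - 39) / 12.6837 = -0.7884.
        Two-sided p = 2*Phi(z) = 0.430453.
Step 6: alpha = 0.05. fail to reject H0.

W+ = 49, W- = 29, W = min = 29, p = 0.430453, fail to reject H0.
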